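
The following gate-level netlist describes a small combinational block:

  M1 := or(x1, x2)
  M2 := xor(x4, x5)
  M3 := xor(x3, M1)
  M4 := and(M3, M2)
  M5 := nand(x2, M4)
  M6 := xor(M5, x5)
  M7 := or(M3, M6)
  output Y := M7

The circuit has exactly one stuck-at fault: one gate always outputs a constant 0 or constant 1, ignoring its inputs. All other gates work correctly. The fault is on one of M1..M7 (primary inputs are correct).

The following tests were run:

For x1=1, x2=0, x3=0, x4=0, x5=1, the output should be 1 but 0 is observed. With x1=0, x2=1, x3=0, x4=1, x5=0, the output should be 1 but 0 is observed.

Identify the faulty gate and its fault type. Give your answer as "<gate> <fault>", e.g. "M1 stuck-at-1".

M7 stuck-at-0

Fault-free values for test 1 (x1=1, x2=0, x3=0, x4=0, x5=1): M1=1, M2=1, M3=1, M4=1, M5=1, M6=0, M7=1, giving Y=1. Observed 0.
Test 1: faults giving observed 0 are {M1 stuck-at-0, M3 stuck-at-0, M7 stuck-at-0}.
Test 2 (x1=0, x2=1, x3=0, x4=1, x5=0): fault-free M1=1, M2=1, M3=1, M4=1, M5=0, M6=0, M7=1 → 1; observed 0. Eliminates M1 stuck-at-0, M3 stuck-at-0.
Only M7 stuck-at-0 is consistent with every test.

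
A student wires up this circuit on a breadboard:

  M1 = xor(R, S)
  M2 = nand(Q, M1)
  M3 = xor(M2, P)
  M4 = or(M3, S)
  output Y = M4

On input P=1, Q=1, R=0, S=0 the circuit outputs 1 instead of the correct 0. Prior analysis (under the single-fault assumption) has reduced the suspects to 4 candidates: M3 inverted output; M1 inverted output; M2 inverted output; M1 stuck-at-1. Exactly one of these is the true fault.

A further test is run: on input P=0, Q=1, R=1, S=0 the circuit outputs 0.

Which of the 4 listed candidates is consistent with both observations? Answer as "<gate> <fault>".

Evaluate each candidate on input P=0, Q=1, R=1, S=0:
  M3 inverted output: M1=1, M2=0, M3=1 [inverted output], M4=1 → 1 — eliminated
  M1 inverted output: M1=0 [inverted output], M2=1, M3=1, M4=1 → 1 — eliminated
  M2 inverted output: M1=1, M2=1 [inverted output], M3=1, M4=1 → 1 — eliminated
  M1 stuck-at-1: M1=1 [stuck-at-1], M2=0, M3=0, M4=0 → 0 — matches
Only M1 stuck-at-1 reproduces the observed 0.

M1 stuck-at-1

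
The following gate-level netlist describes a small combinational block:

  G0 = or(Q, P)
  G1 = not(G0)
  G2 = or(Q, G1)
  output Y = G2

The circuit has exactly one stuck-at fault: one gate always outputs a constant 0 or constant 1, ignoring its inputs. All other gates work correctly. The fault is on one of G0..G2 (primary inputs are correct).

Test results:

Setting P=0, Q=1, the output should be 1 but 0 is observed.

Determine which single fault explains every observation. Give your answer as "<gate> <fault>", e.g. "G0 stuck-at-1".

G2 stuck-at-0

Fault-free values for test 1 (P=0, Q=1): G0=1, G1=0, G2=1, giving Y=1. Observed 0.
Test 1: faults giving observed 0 are {G2 stuck-at-0}.
Only G2 stuck-at-0 is consistent with every test.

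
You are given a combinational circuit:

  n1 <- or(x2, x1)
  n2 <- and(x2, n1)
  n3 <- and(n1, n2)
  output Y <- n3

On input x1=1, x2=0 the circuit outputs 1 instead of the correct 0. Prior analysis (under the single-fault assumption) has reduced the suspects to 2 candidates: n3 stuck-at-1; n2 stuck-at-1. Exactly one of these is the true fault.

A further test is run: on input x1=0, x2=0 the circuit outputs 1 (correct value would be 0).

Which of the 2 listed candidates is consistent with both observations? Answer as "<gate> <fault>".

Evaluate each candidate on input x1=0, x2=0:
  n3 stuck-at-1: n1=0, n2=0, n3=1 [stuck-at-1] → 1 — matches
  n2 stuck-at-1: n1=0, n2=1 [stuck-at-1], n3=0 → 0 — eliminated
Only n3 stuck-at-1 reproduces the observed 1.

n3 stuck-at-1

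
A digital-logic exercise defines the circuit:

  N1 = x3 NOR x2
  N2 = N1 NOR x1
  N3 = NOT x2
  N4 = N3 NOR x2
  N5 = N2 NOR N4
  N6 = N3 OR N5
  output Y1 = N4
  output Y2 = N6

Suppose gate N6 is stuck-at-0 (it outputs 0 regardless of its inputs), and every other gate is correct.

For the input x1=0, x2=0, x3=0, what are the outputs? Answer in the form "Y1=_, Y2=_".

Y1=0, Y2=0

Propagate with N6 forced: N1=1, N2=0, N3=1, N4=0, N5=1, N6=0 [stuck-at-0].
So the outputs are Y1=0, Y2=0. (Without the fault they would be Y1=0, Y2=1.)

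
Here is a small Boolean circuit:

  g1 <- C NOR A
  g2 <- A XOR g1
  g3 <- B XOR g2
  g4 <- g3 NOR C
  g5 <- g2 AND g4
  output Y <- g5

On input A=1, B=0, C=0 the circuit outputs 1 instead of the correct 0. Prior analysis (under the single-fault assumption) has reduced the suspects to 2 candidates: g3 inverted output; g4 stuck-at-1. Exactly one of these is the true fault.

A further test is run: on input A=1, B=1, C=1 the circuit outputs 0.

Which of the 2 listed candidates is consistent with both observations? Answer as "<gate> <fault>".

Evaluate each candidate on input A=1, B=1, C=1:
  g3 inverted output: g1=0, g2=1, g3=1 [inverted output], g4=0, g5=0 → 0 — matches
  g4 stuck-at-1: g1=0, g2=1, g3=0, g4=1 [stuck-at-1], g5=1 → 1 — eliminated
Only g3 inverted output reproduces the observed 0.

g3 inverted output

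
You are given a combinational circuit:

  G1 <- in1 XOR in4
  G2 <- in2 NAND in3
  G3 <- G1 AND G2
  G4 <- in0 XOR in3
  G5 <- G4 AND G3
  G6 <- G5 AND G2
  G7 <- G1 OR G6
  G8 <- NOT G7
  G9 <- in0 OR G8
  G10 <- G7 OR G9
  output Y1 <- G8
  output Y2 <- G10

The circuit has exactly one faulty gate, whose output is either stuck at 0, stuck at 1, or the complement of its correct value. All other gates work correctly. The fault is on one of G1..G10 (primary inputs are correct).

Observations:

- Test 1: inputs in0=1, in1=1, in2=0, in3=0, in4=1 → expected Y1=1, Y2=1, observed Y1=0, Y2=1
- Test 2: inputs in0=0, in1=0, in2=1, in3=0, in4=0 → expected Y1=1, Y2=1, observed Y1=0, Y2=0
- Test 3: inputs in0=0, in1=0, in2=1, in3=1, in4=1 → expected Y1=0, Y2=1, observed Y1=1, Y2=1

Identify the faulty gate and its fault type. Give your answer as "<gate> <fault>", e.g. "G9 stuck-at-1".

Fault-free values for test 1 (in0=1, in1=1, in2=0, in3=0, in4=1): G1=0, G2=1, G3=0, G4=1, G5=0, G6=0, G7=0, G8=1, G9=1, G10=1, giving Y1=1, Y2=1. Observed Y1=0, Y2=1.
Test 1: faults giving observed Y1=0, Y2=1 are {G1 stuck-at-1, G1 inverted output, G3 stuck-at-1, G3 inverted output, G5 stuck-at-1, G5 inverted output, G6 stuck-at-1, G6 inverted output, G7 stuck-at-1, G7 inverted output, G8 stuck-at-0, G8 inverted output}.
Test 2 (in0=0, in1=0, in2=1, in3=0, in4=0): fault-free G1=0, G2=1, G3=0, G4=0, G5=0, G6=0, G7=0, G8=1, G9=1, G10=1 → Y1=1, Y2=1; observed Y1=0, Y2=0. Eliminates G1 stuck-at-1, G1 inverted output, G3 stuck-at-1, G3 inverted output, G5 stuck-at-1, G5 inverted output, G6 stuck-at-1, G6 inverted output, G7 stuck-at-1, G7 inverted output.
Test 3 (in0=0, in1=0, in2=1, in3=1, in4=1): fault-free G1=1, G2=0, G3=0, G4=1, G5=0, G6=0, G7=1, G8=0, G9=0, G10=1 → Y1=0, Y2=1; observed Y1=1, Y2=1. Eliminates G8 stuck-at-0.
Only G8 inverted output is consistent with every test.

G8 inverted output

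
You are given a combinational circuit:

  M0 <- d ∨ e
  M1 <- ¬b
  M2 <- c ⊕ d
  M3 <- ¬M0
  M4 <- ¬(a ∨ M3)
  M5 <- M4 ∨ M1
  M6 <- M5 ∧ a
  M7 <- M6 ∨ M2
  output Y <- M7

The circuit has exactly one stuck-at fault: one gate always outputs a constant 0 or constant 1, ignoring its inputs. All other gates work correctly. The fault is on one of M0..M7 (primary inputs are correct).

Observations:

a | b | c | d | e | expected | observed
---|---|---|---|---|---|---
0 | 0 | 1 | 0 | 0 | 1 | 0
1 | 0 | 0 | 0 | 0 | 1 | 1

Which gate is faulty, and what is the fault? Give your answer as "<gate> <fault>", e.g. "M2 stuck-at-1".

M2 stuck-at-0

Fault-free values for test 1 (a=0, b=0, c=1, d=0, e=0): M0=0, M1=1, M2=1, M3=1, M4=0, M5=1, M6=0, M7=1, giving Y=1. Observed 0.
Test 1: faults giving observed 0 are {M2 stuck-at-0, M7 stuck-at-0}.
Test 2 (a=1, b=0, c=0, d=0, e=0): fault-free M0=0, M1=1, M2=0, M3=1, M4=0, M5=1, M6=1, M7=1 → 1; observed 1. Eliminates M7 stuck-at-0.
Only M2 stuck-at-0 is consistent with every test.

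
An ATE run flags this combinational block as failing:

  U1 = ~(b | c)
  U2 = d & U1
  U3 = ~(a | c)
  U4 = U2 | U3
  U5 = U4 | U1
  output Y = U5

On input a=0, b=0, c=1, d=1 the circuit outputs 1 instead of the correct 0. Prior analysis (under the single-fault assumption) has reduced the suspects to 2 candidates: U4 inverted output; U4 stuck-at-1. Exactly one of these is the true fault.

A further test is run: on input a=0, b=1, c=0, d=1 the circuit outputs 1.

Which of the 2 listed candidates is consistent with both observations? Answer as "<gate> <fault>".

Evaluate each candidate on input a=0, b=1, c=0, d=1:
  U4 inverted output: U1=0, U2=0, U3=1, U4=0 [inverted output], U5=0 → 0 — eliminated
  U4 stuck-at-1: U1=0, U2=0, U3=1, U4=1 [stuck-at-1], U5=1 → 1 — matches
Only U4 stuck-at-1 reproduces the observed 1.

U4 stuck-at-1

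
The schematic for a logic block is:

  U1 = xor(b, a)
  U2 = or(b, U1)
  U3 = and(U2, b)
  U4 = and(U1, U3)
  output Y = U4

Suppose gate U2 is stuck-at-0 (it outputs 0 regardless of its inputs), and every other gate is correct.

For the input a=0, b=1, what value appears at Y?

0

Propagate with U2 forced: U1=1, U2=0 [stuck-at-0], U3=0, U4=0.
So Y = 0. (Without the fault it would be 1.)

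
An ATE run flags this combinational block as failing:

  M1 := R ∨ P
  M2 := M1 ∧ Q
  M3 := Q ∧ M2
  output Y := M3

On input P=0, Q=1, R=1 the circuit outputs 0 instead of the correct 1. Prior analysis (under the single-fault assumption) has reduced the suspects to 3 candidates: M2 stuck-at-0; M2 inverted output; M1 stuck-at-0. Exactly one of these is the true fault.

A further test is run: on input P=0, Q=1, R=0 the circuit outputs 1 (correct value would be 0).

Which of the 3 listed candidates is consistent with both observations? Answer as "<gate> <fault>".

M2 inverted output

Evaluate each candidate on input P=0, Q=1, R=0:
  M2 stuck-at-0: M1=0, M2=0 [stuck-at-0], M3=0 → 0 — eliminated
  M2 inverted output: M1=0, M2=1 [inverted output], M3=1 → 1 — matches
  M1 stuck-at-0: M1=0 [stuck-at-0], M2=0, M3=0 → 0 — eliminated
Only M2 inverted output reproduces the observed 1.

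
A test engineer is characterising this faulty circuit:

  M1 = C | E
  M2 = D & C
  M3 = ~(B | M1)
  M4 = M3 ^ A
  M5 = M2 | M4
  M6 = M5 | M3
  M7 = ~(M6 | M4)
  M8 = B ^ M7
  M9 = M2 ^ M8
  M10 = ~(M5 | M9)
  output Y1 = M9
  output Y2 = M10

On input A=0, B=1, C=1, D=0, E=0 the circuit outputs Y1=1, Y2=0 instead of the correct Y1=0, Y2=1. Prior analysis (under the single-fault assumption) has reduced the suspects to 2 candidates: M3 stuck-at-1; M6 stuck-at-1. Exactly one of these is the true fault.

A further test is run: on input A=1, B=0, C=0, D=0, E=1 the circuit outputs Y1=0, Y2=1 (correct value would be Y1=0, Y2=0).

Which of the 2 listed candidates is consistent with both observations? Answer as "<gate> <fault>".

Evaluate each candidate on input A=1, B=0, C=0, D=0, E=1:
  M3 stuck-at-1: M1=1, M2=0, M3=1 [stuck-at-1], M4=0, M5=0, M6=1, M7=0, M8=0, M9=0, M10=1 → Y1=0, Y2=1 — matches
  M6 stuck-at-1: M1=1, M2=0, M3=0, M4=1, M5=1, M6=1 [stuck-at-1], M7=0, M8=0, M9=0, M10=0 → Y1=0, Y2=0 — eliminated
Only M3 stuck-at-1 reproduces the observed Y1=0, Y2=1.

M3 stuck-at-1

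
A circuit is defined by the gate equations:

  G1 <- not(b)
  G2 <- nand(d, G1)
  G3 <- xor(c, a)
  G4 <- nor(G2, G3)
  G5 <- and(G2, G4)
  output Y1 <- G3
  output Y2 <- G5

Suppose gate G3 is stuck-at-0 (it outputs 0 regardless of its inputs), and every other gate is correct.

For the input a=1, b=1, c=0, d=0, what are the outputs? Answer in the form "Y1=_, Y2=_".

Propagate with G3 forced: G1=0, G2=1, G3=0 [stuck-at-0], G4=0, G5=0.
So the outputs are Y1=0, Y2=0. (Without the fault they would be Y1=1, Y2=0.)

Y1=0, Y2=0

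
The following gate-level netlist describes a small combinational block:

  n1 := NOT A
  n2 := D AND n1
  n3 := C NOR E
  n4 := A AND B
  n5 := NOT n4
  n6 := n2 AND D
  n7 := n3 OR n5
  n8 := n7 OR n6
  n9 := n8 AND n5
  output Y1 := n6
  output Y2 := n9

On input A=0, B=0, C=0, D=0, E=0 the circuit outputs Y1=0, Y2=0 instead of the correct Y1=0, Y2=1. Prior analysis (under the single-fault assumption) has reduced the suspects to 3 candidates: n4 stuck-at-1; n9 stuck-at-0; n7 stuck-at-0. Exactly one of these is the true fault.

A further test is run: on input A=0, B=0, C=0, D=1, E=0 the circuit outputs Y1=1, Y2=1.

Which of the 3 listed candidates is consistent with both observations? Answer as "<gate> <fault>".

Evaluate each candidate on input A=0, B=0, C=0, D=1, E=0:
  n4 stuck-at-1: n1=1, n2=1, n3=1, n4=1 [stuck-at-1], n5=0, n6=1, n7=1, n8=1, n9=0 → Y1=1, Y2=0 — eliminated
  n9 stuck-at-0: n1=1, n2=1, n3=1, n4=0, n5=1, n6=1, n7=1, n8=1, n9=0 [stuck-at-0] → Y1=1, Y2=0 — eliminated
  n7 stuck-at-0: n1=1, n2=1, n3=1, n4=0, n5=1, n6=1, n7=0 [stuck-at-0], n8=1, n9=1 → Y1=1, Y2=1 — matches
Only n7 stuck-at-0 reproduces the observed Y1=1, Y2=1.

n7 stuck-at-0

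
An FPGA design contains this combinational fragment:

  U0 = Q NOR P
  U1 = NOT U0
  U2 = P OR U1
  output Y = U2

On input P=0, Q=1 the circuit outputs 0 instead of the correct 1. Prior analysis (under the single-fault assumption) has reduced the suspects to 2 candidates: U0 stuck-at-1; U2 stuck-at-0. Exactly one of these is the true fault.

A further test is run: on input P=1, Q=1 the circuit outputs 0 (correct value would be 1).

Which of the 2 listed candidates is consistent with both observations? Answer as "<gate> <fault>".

U2 stuck-at-0

Evaluate each candidate on input P=1, Q=1:
  U0 stuck-at-1: U0=1 [stuck-at-1], U1=0, U2=1 → 1 — eliminated
  U2 stuck-at-0: U0=0, U1=1, U2=0 [stuck-at-0] → 0 — matches
Only U2 stuck-at-0 reproduces the observed 0.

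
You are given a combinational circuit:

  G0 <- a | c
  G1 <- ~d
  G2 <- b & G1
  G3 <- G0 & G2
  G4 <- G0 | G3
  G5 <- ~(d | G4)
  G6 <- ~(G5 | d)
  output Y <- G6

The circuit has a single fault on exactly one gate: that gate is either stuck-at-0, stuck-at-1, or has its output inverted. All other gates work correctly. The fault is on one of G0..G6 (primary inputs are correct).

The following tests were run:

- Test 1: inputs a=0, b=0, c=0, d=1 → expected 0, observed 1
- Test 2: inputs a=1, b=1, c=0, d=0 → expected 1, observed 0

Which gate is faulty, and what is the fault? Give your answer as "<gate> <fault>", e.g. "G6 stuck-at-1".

Fault-free values for test 1 (a=0, b=0, c=0, d=1): G0=0, G1=0, G2=0, G3=0, G4=0, G5=0, G6=0, giving Y=0. Observed 1.
Test 1: faults giving observed 1 are {G6 stuck-at-1, G6 inverted output}.
Test 2 (a=1, b=1, c=0, d=0): fault-free G0=1, G1=1, G2=1, G3=1, G4=1, G5=0, G6=1 → 1; observed 0. Eliminates G6 stuck-at-1.
Only G6 inverted output is consistent with every test.

G6 inverted output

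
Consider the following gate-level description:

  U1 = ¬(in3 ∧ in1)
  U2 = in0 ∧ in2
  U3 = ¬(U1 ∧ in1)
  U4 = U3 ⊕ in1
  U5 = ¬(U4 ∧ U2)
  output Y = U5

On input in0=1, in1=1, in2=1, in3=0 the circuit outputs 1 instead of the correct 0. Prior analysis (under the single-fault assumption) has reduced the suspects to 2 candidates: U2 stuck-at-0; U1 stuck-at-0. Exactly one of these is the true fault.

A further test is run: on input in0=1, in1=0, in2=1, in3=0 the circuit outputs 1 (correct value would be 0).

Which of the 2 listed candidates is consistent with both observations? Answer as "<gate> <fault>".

Evaluate each candidate on input in0=1, in1=0, in2=1, in3=0:
  U2 stuck-at-0: U1=1, U2=0 [stuck-at-0], U3=1, U4=1, U5=1 → 1 — matches
  U1 stuck-at-0: U1=0 [stuck-at-0], U2=1, U3=1, U4=1, U5=0 → 0 — eliminated
Only U2 stuck-at-0 reproduces the observed 1.

U2 stuck-at-0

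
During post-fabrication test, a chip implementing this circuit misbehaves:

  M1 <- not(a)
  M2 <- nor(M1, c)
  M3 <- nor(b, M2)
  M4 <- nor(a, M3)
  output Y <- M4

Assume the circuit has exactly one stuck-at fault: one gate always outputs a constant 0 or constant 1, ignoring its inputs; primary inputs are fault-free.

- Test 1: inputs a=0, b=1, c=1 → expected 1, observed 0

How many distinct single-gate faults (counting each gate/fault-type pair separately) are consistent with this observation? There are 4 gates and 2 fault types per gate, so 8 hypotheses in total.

2

Fault-free: M1=1, M2=0, M3=0, M4=1 → 1. Observed 0.
  M1 stuck-at-0: output 1 ✗
  M1 stuck-at-1: output 1 ✗
  M2 stuck-at-0: output 1 ✗
  M2 stuck-at-1: output 1 ✗
  M3 stuck-at-0: output 1 ✗
  M3 stuck-at-1: output 0 ✓
  M4 stuck-at-0: output 0 ✓
  M4 stuck-at-1: output 1 ✗
Consistent faults: {M3 stuck-at-1, M4 stuck-at-0} — 2 in all.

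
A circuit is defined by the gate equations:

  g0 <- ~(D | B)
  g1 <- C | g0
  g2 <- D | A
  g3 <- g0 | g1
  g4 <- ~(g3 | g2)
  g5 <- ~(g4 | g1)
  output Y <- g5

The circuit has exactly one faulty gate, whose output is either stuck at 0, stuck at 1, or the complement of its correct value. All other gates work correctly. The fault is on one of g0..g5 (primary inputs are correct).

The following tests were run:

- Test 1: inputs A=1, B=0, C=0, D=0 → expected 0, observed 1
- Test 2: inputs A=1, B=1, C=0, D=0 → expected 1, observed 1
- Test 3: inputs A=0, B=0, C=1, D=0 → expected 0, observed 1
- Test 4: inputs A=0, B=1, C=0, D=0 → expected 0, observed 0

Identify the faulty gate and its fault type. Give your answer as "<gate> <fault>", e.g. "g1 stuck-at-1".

g1 stuck-at-0

Fault-free values for test 1 (A=1, B=0, C=0, D=0): g0=1, g1=1, g2=1, g3=1, g4=0, g5=0, giving Y=0. Observed 1.
Test 1: faults giving observed 1 are {g0 stuck-at-0, g0 inverted output, g1 stuck-at-0, g1 inverted output, g5 stuck-at-1, g5 inverted output}.
Test 2 (A=1, B=1, C=0, D=0): fault-free g0=0, g1=0, g2=1, g3=0, g4=0, g5=1 → 1; observed 1. Eliminates g0 inverted output, g1 inverted output, g5 inverted output.
Test 3 (A=0, B=0, C=1, D=0): fault-free g0=1, g1=1, g2=0, g3=1, g4=0, g5=0 → 0; observed 1. Eliminates g0 stuck-at-0.
Test 4 (A=0, B=1, C=0, D=0): fault-free g0=0, g1=0, g2=0, g3=0, g4=1, g5=0 → 0; observed 0. Eliminates g5 stuck-at-1.
Only g1 stuck-at-0 is consistent with every test.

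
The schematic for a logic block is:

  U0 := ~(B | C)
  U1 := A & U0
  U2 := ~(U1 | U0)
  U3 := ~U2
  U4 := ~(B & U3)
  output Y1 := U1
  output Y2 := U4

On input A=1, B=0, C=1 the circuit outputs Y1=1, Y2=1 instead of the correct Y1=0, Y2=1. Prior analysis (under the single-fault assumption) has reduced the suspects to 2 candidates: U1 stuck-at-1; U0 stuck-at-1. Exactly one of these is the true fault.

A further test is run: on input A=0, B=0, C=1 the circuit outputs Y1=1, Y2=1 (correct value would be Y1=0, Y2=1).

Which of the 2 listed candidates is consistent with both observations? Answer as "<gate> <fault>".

U1 stuck-at-1

Evaluate each candidate on input A=0, B=0, C=1:
  U1 stuck-at-1: U0=0, U1=1 [stuck-at-1], U2=0, U3=1, U4=1 → Y1=1, Y2=1 — matches
  U0 stuck-at-1: U0=1 [stuck-at-1], U1=0, U2=0, U3=1, U4=1 → Y1=0, Y2=1 — eliminated
Only U1 stuck-at-1 reproduces the observed Y1=1, Y2=1.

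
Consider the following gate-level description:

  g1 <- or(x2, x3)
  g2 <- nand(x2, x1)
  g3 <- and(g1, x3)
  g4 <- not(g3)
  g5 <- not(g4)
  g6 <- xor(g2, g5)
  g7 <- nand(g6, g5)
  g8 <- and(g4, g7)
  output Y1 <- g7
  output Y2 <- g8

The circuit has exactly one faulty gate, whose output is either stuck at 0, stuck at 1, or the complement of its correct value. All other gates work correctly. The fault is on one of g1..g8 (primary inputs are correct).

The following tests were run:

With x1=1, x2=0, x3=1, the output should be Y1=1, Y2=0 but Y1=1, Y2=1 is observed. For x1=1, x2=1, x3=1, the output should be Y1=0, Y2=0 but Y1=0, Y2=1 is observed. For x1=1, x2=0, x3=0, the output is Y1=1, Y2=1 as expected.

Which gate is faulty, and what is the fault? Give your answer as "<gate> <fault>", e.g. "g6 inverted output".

g8 stuck-at-1

Fault-free values for test 1 (x1=1, x2=0, x3=1): g1=1, g2=1, g3=1, g4=0, g5=1, g6=0, g7=1, g8=0, giving Y1=1, Y2=0. Observed Y1=1, Y2=1.
Test 1: faults giving observed Y1=1, Y2=1 are {g1 stuck-at-0, g1 inverted output, g3 stuck-at-0, g3 inverted output, g4 stuck-at-1, g4 inverted output, g8 stuck-at-1, g8 inverted output}.
Test 2 (x1=1, x2=1, x3=1): fault-free g1=1, g2=0, g3=1, g4=0, g5=1, g6=1, g7=0, g8=0 → Y1=0, Y2=0; observed Y1=0, Y2=1. Eliminates g1 stuck-at-0, g1 inverted output, g3 stuck-at-0, g3 inverted output, g4 stuck-at-1, g4 inverted output.
Test 3 (x1=1, x2=0, x3=0): fault-free g1=0, g2=1, g3=0, g4=1, g5=0, g6=1, g7=1, g8=1 → Y1=1, Y2=1; observed Y1=1, Y2=1. Eliminates g8 inverted output.
Only g8 stuck-at-1 is consistent with every test.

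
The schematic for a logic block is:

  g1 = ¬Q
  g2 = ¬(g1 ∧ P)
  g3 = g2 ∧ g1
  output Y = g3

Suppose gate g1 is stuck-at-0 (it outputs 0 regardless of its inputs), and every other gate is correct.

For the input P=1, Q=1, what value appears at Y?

0

Propagate with g1 forced: g1=0 [stuck-at-0], g2=1, g3=0.
So Y = 0. (Same as the fault-free value — the fault is masked on this input.)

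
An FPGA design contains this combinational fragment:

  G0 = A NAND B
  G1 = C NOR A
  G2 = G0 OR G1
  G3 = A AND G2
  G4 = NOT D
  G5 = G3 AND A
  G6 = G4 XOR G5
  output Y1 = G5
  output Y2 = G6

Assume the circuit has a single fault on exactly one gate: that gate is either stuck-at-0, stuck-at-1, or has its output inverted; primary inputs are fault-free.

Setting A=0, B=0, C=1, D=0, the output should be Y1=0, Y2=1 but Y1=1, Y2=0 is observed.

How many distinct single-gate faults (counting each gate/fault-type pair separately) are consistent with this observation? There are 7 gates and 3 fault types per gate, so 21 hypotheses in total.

2

Fault-free: G0=1, G1=0, G2=1, G3=0, G4=1, G5=0, G6=1 → Y1=0, Y2=1. Observed Y1=1, Y2=0.
  G0: none of the 3 fault types match ✗
  G1: none of the 3 fault types match ✗
  G2: none of the 3 fault types match ✗
  G3: none of the 3 fault types match ✗
  G4: none of the 3 fault types match ✗
  G5: stuck-at-1, inverted output ✓; others ✗
  G6: none of the 3 fault types match ✗
Consistent faults: {G5 stuck-at-1, G5 inverted output} — 2 in all.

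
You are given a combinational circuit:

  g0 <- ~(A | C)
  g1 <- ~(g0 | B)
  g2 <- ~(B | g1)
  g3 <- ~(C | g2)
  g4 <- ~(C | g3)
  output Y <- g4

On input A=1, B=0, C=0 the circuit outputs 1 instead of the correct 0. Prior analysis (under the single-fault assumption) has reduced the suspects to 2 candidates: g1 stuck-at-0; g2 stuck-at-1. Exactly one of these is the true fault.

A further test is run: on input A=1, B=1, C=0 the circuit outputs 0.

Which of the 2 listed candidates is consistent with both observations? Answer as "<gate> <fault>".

Evaluate each candidate on input A=1, B=1, C=0:
  g1 stuck-at-0: g0=0, g1=0 [stuck-at-0], g2=0, g3=1, g4=0 → 0 — matches
  g2 stuck-at-1: g0=0, g1=0, g2=1 [stuck-at-1], g3=0, g4=1 → 1 — eliminated
Only g1 stuck-at-0 reproduces the observed 0.

g1 stuck-at-0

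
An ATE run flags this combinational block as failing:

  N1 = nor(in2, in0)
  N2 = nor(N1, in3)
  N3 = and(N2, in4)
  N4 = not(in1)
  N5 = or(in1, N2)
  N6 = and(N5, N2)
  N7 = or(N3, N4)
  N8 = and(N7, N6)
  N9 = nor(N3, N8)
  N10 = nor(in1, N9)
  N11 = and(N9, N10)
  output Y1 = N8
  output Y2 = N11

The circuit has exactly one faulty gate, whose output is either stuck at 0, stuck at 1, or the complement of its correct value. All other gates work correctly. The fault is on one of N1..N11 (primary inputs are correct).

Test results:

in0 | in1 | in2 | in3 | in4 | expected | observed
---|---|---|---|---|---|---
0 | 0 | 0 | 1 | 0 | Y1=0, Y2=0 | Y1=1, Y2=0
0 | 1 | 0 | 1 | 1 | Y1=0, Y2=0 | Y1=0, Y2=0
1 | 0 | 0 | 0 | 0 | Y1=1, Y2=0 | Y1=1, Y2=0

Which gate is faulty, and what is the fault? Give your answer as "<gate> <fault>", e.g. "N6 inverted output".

N6 stuck-at-1

Fault-free values for test 1 (in0=0, in1=0, in2=0, in3=1, in4=0): N1=1, N2=0, N3=0, N4=1, N5=0, N6=0, N7=1, N8=0, N9=1, N10=0, N11=0, giving Y1=0, Y2=0. Observed Y1=1, Y2=0.
Test 1: faults giving observed Y1=1, Y2=0 are {N2 stuck-at-1, N2 inverted output, N6 stuck-at-1, N6 inverted output, N8 stuck-at-1, N8 inverted output}.
Test 2 (in0=0, in1=1, in2=0, in3=1, in4=1): fault-free N1=1, N2=0, N3=0, N4=0, N5=1, N6=0, N7=0, N8=0, N9=1, N10=0, N11=0 → Y1=0, Y2=0; observed Y1=0, Y2=0. Eliminates N2 stuck-at-1, N2 inverted output, N8 stuck-at-1, N8 inverted output.
Test 3 (in0=1, in1=0, in2=0, in3=0, in4=0): fault-free N1=0, N2=1, N3=0, N4=1, N5=1, N6=1, N7=1, N8=1, N9=0, N10=1, N11=0 → Y1=1, Y2=0; observed Y1=1, Y2=0. Eliminates N6 inverted output.
Only N6 stuck-at-1 is consistent with every test.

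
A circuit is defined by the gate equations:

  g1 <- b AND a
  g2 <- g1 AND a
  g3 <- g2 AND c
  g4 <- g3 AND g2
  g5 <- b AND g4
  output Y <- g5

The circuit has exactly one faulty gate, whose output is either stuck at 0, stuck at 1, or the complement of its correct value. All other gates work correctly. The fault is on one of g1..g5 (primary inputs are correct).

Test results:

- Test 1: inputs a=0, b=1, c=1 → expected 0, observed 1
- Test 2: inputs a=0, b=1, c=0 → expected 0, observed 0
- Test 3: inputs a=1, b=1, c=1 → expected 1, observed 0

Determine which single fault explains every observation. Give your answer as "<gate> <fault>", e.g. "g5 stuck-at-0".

g2 inverted output

Fault-free values for test 1 (a=0, b=1, c=1): g1=0, g2=0, g3=0, g4=0, g5=0, giving Y=0. Observed 1.
Test 1: faults giving observed 1 are {g2 stuck-at-1, g2 inverted output, g4 stuck-at-1, g4 inverted output, g5 stuck-at-1, g5 inverted output}.
Test 2 (a=0, b=1, c=0): fault-free g1=0, g2=0, g3=0, g4=0, g5=0 → 0; observed 0. Eliminates g4 stuck-at-1, g4 inverted output, g5 stuck-at-1, g5 inverted output.
Test 3 (a=1, b=1, c=1): fault-free g1=1, g2=1, g3=1, g4=1, g5=1 → 1; observed 0. Eliminates g2 stuck-at-1.
Only g2 inverted output is consistent with every test.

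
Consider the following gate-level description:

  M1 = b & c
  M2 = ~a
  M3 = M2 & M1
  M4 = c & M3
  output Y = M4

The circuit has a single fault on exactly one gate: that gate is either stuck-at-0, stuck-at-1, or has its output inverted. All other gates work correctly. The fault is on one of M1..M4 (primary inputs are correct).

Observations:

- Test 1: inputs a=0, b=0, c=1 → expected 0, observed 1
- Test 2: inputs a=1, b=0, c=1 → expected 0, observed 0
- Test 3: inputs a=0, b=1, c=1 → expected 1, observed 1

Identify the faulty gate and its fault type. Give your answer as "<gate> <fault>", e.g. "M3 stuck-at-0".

Fault-free values for test 1 (a=0, b=0, c=1): M1=0, M2=1, M3=0, M4=0, giving Y=0. Observed 1.
Test 1: faults giving observed 1 are {M1 stuck-at-1, M1 inverted output, M3 stuck-at-1, M3 inverted output, M4 stuck-at-1, M4 inverted output}.
Test 2 (a=1, b=0, c=1): fault-free M1=0, M2=0, M3=0, M4=0 → 0; observed 0. Eliminates M3 stuck-at-1, M3 inverted output, M4 stuck-at-1, M4 inverted output.
Test 3 (a=0, b=1, c=1): fault-free M1=1, M2=1, M3=1, M4=1 → 1; observed 1. Eliminates M1 inverted output.
Only M1 stuck-at-1 is consistent with every test.

M1 stuck-at-1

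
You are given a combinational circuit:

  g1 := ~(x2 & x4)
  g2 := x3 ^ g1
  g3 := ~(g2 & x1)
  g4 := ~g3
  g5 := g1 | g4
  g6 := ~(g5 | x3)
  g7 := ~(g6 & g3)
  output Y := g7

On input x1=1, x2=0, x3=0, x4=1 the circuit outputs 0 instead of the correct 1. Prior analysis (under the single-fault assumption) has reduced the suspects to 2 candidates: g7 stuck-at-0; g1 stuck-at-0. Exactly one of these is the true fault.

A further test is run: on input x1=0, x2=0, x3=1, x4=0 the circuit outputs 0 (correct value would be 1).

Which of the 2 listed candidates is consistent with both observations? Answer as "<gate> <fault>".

g7 stuck-at-0

Evaluate each candidate on input x1=0, x2=0, x3=1, x4=0:
  g7 stuck-at-0: g1=1, g2=0, g3=1, g4=0, g5=1, g6=0, g7=0 [stuck-at-0] → 0 — matches
  g1 stuck-at-0: g1=0 [stuck-at-0], g2=1, g3=1, g4=0, g5=0, g6=0, g7=1 → 1 — eliminated
Only g7 stuck-at-0 reproduces the observed 0.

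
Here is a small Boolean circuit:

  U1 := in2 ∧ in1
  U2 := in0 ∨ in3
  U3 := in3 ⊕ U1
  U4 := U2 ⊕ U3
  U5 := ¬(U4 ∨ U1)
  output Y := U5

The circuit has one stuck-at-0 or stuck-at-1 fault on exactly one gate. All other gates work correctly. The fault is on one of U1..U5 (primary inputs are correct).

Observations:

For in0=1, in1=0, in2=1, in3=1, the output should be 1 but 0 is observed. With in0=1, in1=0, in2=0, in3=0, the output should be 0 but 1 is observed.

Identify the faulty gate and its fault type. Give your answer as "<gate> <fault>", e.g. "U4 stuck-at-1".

U2 stuck-at-0

Fault-free values for test 1 (in0=1, in1=0, in2=1, in3=1): U1=0, U2=1, U3=1, U4=0, U5=1, giving Y=1. Observed 0.
Test 1: faults giving observed 0 are {U1 stuck-at-1, U2 stuck-at-0, U3 stuck-at-0, U4 stuck-at-1, U5 stuck-at-0}.
Test 2 (in0=1, in1=0, in2=0, in3=0): fault-free U1=0, U2=1, U3=0, U4=1, U5=0 → 0; observed 1. Eliminates U1 stuck-at-1, U3 stuck-at-0, U4 stuck-at-1, U5 stuck-at-0.
Only U2 stuck-at-0 is consistent with every test.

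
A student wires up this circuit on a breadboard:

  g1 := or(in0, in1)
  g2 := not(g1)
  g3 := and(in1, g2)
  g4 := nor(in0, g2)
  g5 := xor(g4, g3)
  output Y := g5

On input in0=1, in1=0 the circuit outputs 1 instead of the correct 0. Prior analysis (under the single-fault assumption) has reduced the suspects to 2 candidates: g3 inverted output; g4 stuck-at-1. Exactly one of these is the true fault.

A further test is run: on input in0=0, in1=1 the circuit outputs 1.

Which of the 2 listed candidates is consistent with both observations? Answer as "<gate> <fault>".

g4 stuck-at-1

Evaluate each candidate on input in0=0, in1=1:
  g3 inverted output: g1=1, g2=0, g3=1 [inverted output], g4=1, g5=0 → 0 — eliminated
  g4 stuck-at-1: g1=1, g2=0, g3=0, g4=1 [stuck-at-1], g5=1 → 1 — matches
Only g4 stuck-at-1 reproduces the observed 1.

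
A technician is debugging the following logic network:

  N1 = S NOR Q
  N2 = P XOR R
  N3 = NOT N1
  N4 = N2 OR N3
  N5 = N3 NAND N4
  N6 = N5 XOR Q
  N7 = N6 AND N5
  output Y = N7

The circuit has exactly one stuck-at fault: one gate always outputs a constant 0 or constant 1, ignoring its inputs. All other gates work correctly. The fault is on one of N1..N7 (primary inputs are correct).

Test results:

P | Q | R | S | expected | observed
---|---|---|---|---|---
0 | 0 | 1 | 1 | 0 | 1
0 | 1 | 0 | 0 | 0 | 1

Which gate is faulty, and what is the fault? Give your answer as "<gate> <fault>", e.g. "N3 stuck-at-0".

N7 stuck-at-1

Fault-free values for test 1 (P=0, Q=0, R=1, S=1): N1=0, N2=1, N3=1, N4=1, N5=0, N6=0, N7=0, giving Y=0. Observed 1.
Test 1: faults giving observed 1 are {N1 stuck-at-1, N3 stuck-at-0, N4 stuck-at-0, N5 stuck-at-1, N7 stuck-at-1}.
Test 2 (P=0, Q=1, R=0, S=0): fault-free N1=0, N2=0, N3=1, N4=1, N5=0, N6=1, N7=0 → 0; observed 1. Eliminates N1 stuck-at-1, N3 stuck-at-0, N4 stuck-at-0, N5 stuck-at-1.
Only N7 stuck-at-1 is consistent with every test.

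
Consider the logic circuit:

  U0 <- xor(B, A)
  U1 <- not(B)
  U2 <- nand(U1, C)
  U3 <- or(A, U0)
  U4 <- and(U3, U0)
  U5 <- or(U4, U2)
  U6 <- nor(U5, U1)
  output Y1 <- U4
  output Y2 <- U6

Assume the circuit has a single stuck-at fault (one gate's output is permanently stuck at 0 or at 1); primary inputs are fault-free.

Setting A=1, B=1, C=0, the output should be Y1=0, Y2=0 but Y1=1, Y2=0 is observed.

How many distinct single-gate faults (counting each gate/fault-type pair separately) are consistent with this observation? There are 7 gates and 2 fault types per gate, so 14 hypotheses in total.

2

Fault-free: U0=0, U1=0, U2=1, U3=1, U4=0, U5=1, U6=0 → Y1=0, Y2=0. Observed Y1=1, Y2=0.
  U0 stuck-at-0: output Y1=0, Y2=0 ✗
  U0 stuck-at-1: output Y1=1, Y2=0 ✓
  U1 stuck-at-0: output Y1=0, Y2=0 ✗
  U1 stuck-at-1: output Y1=0, Y2=0 ✗
  U2 stuck-at-0: output Y1=0, Y2=1 ✗
  U2 stuck-at-1: output Y1=0, Y2=0 ✗
  U3 stuck-at-0: output Y1=0, Y2=0 ✗
  U3 stuck-at-1: output Y1=0, Y2=0 ✗
  U4 stuck-at-0: output Y1=0, Y2=0 ✗
  U4 stuck-at-1: output Y1=1, Y2=0 ✓
  U5 stuck-at-0: output Y1=0, Y2=1 ✗
  U5 stuck-at-1: output Y1=0, Y2=0 ✗
  U6 stuck-at-0: output Y1=0, Y2=0 ✗
  U6 stuck-at-1: output Y1=0, Y2=1 ✗
Consistent faults: {U0 stuck-at-1, U4 stuck-at-1} — 2 in all.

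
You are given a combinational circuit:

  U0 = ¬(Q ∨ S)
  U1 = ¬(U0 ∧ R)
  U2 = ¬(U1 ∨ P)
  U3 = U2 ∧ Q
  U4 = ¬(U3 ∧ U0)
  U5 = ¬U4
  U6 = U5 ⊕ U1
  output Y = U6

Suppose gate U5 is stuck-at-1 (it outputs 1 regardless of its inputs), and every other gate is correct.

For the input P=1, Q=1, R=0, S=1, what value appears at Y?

Propagate with U5 forced: U0=0, U1=1, U2=0, U3=0, U4=1, U5=1 [stuck-at-1], U6=0.
So Y = 0. (Without the fault it would be 1.)

0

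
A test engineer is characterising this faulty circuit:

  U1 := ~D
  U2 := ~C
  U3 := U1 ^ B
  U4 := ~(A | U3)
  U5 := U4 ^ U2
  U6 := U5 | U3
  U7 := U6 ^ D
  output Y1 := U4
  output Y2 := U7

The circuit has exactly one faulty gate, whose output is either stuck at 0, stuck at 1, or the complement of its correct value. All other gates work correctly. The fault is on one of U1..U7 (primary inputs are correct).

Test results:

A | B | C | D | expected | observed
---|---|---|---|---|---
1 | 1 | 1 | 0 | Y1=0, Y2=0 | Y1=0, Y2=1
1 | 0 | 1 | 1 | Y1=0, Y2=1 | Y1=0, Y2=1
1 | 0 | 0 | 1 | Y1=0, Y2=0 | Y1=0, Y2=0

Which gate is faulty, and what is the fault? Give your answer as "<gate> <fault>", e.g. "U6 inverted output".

Fault-free values for test 1 (A=1, B=1, C=1, D=0): U1=1, U2=0, U3=0, U4=0, U5=0, U6=0, U7=0, giving Y1=0, Y2=0. Observed Y1=0, Y2=1.
Test 1: faults giving observed Y1=0, Y2=1 are {U1 stuck-at-0, U1 inverted output, U2 stuck-at-1, U2 inverted output, U3 stuck-at-1, U3 inverted output, U5 stuck-at-1, U5 inverted output, U6 stuck-at-1, U6 inverted output, U7 stuck-at-1, U7 inverted output}.
Test 2 (A=1, B=0, C=1, D=1): fault-free U1=0, U2=0, U3=0, U4=0, U5=0, U6=0, U7=1 → Y1=0, Y2=1; observed Y1=0, Y2=1. Eliminates U1 inverted output, U2 stuck-at-1, U2 inverted output, U3 stuck-at-1, U3 inverted output, U5 stuck-at-1, U5 inverted output, U6 stuck-at-1, U6 inverted output, U7 inverted output.
Test 3 (A=1, B=0, C=0, D=1): fault-free U1=0, U2=1, U3=0, U4=0, U5=1, U6=1, U7=0 → Y1=0, Y2=0; observed Y1=0, Y2=0. Eliminates U7 stuck-at-1.
Only U1 stuck-at-0 is consistent with every test.

U1 stuck-at-0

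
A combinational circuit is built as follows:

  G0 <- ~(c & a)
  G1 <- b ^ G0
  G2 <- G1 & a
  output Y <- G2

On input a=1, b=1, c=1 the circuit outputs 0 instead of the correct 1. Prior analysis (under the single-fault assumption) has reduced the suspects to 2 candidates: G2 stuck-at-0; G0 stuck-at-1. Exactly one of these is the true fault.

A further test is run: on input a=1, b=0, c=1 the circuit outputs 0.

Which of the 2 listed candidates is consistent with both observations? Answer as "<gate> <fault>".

G2 stuck-at-0

Evaluate each candidate on input a=1, b=0, c=1:
  G2 stuck-at-0: G0=0, G1=0, G2=0 [stuck-at-0] → 0 — matches
  G0 stuck-at-1: G0=1 [stuck-at-1], G1=1, G2=1 → 1 — eliminated
Only G2 stuck-at-0 reproduces the observed 0.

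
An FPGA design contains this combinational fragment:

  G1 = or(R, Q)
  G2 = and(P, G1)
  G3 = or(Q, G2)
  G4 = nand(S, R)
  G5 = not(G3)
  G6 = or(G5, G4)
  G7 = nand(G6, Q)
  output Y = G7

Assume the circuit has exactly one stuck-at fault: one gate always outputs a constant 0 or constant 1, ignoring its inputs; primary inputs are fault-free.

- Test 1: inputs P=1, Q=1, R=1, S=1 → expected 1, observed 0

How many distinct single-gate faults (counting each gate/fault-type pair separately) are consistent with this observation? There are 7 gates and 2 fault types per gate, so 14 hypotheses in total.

Fault-free: G1=1, G2=1, G3=1, G4=0, G5=0, G6=0, G7=1 → 1. Observed 0.
  G1 stuck-at-0: output 1 ✗
  G1 stuck-at-1: output 1 ✗
  G2 stuck-at-0: output 1 ✗
  G2 stuck-at-1: output 1 ✗
  G3 stuck-at-0: output 0 ✓
  G3 stuck-at-1: output 1 ✗
  G4 stuck-at-0: output 1 ✗
  G4 stuck-at-1: output 0 ✓
  G5 stuck-at-0: output 1 ✗
  G5 stuck-at-1: output 0 ✓
  G6 stuck-at-0: output 1 ✗
  G6 stuck-at-1: output 0 ✓
  G7 stuck-at-0: output 0 ✓
  G7 stuck-at-1: output 1 ✗
Consistent faults: {G3 stuck-at-0, G4 stuck-at-1, G5 stuck-at-1, G6 stuck-at-1, G7 stuck-at-0} — 5 in all.

5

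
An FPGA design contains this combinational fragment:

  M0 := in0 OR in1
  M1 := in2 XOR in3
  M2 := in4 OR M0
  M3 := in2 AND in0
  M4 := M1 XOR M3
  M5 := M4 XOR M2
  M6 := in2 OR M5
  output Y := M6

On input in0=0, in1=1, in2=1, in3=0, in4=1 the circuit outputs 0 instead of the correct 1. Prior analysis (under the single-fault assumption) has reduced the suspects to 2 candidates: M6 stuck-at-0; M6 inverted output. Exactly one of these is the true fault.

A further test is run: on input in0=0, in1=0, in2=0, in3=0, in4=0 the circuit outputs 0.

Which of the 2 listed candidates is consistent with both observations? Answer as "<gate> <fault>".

M6 stuck-at-0

Evaluate each candidate on input in0=0, in1=0, in2=0, in3=0, in4=0:
  M6 stuck-at-0: M0=0, M1=0, M2=0, M3=0, M4=0, M5=0, M6=0 [stuck-at-0] → 0 — matches
  M6 inverted output: M0=0, M1=0, M2=0, M3=0, M4=0, M5=0, M6=1 [inverted output] → 1 — eliminated
Only M6 stuck-at-0 reproduces the observed 0.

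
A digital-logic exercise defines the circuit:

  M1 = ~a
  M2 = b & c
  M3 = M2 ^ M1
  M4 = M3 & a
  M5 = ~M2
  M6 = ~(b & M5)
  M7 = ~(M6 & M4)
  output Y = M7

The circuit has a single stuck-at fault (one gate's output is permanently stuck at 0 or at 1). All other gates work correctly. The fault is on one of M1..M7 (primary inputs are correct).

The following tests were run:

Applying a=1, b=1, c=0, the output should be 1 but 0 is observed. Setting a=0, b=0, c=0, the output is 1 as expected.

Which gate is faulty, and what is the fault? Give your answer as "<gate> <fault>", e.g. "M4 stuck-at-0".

Fault-free values for test 1 (a=1, b=1, c=0): M1=0, M2=0, M3=0, M4=0, M5=1, M6=0, M7=1, giving Y=1. Observed 0.
Test 1: faults giving observed 0 are {M2 stuck-at-1, M7 stuck-at-0}.
Test 2 (a=0, b=0, c=0): fault-free M1=1, M2=0, M3=1, M4=0, M5=1, M6=1, M7=1 → 1; observed 1. Eliminates M7 stuck-at-0.
Only M2 stuck-at-1 is consistent with every test.

M2 stuck-at-1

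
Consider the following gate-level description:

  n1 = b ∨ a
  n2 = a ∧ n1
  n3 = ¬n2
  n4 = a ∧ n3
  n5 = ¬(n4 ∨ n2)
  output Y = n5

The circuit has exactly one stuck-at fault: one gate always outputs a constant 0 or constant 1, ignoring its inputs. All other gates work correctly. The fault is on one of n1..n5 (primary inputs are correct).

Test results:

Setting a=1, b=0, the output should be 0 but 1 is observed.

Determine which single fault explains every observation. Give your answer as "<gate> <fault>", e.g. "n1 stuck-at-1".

n5 stuck-at-1

Fault-free values for test 1 (a=1, b=0): n1=1, n2=1, n3=0, n4=0, n5=0, giving Y=0. Observed 1.
Test 1: faults giving observed 1 are {n5 stuck-at-1}.
Only n5 stuck-at-1 is consistent with every test.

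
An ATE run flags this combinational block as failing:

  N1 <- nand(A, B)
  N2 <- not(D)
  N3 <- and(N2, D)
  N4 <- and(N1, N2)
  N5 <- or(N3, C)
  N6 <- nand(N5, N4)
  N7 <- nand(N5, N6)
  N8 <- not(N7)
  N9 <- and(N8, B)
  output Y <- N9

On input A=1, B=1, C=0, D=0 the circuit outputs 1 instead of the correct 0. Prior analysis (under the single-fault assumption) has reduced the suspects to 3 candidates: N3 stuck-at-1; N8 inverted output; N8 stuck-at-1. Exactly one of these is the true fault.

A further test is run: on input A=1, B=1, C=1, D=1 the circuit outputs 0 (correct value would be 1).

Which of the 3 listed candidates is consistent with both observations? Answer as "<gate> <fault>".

Evaluate each candidate on input A=1, B=1, C=1, D=1:
  N3 stuck-at-1: N1=0, N2=0, N3=1 [stuck-at-1], N4=0, N5=1, N6=1, N7=0, N8=1, N9=1 → 1 — eliminated
  N8 inverted output: N1=0, N2=0, N3=0, N4=0, N5=1, N6=1, N7=0, N8=0 [inverted output], N9=0 → 0 — matches
  N8 stuck-at-1: N1=0, N2=0, N3=0, N4=0, N5=1, N6=1, N7=0, N8=1 [stuck-at-1], N9=1 → 1 — eliminated
Only N8 inverted output reproduces the observed 0.

N8 inverted output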